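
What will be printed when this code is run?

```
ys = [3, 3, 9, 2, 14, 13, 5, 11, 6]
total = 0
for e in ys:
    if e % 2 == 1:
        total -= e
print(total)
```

-44

e=3: odd, total = 0-3 = -3
e=3: odd, total = (-3)-3 = -6
e=9: odd, total = (-6)-9 = -15
e=2: not odd
e=14: not odd
e=13: odd, total = (-15)-13 = -28
e=5: odd, total = (-28)-5 = -33
e=11: odd, total = (-33)-11 = -44
e=6: not odd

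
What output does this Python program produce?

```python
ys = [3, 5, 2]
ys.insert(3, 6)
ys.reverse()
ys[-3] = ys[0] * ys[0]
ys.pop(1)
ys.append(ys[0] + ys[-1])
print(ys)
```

[6, 5, 3, 9]

insert 6 at 3 → [3, 5, 2, 6]
reverse → [6, 2, 5, 3]
ys[-3] = ys[0]*ys[0] = 6*6 = 36 → [6, 36, 5, 3]
pop(1) removes 36 → [6, 5, 3]
append ys[0]+ys[-1] = 6+3 = 9 → [6, 5, 3, 9]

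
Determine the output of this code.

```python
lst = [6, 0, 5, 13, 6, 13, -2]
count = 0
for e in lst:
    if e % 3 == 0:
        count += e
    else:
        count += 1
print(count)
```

16

e=6: %3==0, count = 0+6 = 6
e=0: %3==0, count = 6+0 = 6
e=5: not %3==0, count = 6+1 = 7
e=13: not %3==0, count = 7+1 = 8
e=6: %3==0, count = 8+6 = 14
e=13: not %3==0, count = 14+1 = 15
e=-2: not %3==0, count = 15+1 = 16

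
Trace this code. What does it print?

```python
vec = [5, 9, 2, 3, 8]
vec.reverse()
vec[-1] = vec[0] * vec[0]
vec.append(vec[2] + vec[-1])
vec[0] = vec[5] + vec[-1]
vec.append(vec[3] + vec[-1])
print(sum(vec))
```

reverse → [8, 3, 2, 9, 5]
vec[-1] = vec[0]*vec[0] = 8*8 = 64 → [8, 3, 2, 9, 64]
append vec[2]+vec[-1] = 2+64 = 66 → [8, 3, 2, 9, 64, 66]
vec[0] = vec[5]+vec[-1] = 66+66 = 132 → [132, 3, 2, 9, 64, 66]
append vec[3]+vec[-1] = 9+66 = 75 → [132, 3, 2, 9, 64, 66, 75]
sum = 351

351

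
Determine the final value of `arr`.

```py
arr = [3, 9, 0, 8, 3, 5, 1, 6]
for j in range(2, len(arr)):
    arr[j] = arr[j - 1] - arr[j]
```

[3, 9, 9, 1, -2, -7, -8, -14]

j=2: arr[2] = 9-0 = 9 → [3, 9, 9, 8, 3, 5, 1, 6]
j=3: arr[3] = 9-8 = 1 → [3, 9, 9, 1, 3, 5, 1, 6]
j=4: arr[4] = 1-3 = -2 → [3, 9, 9, 1, -2, 5, 1, 6]
j=5: arr[5] = (-2)-5 = -7 → [3, 9, 9, 1, -2, -7, 1, 6]
j=6: arr[6] = (-7)-1 = -8 → [3, 9, 9, 1, -2, -7, -8, 6]
j=7: arr[7] = (-8)-6 = -14 → [3, 9, 9, 1, -2, -7, -8, -14]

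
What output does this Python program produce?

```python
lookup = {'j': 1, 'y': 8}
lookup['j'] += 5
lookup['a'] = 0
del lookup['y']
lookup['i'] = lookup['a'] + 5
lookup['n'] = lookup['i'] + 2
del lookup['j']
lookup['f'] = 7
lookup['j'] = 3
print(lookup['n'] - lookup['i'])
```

2

lookup['j'] = 1+5 = 6 → {'j': 6, 'y': 8}
lookup['a'] = 0 → {'j': 6, 'y': 8, 'a': 0}
del 'y' → {'j': 6, 'a': 0}
lookup['i'] = lookup['a']+5 = 5 → {'j': 6, 'a': 0, 'i': 5}
lookup['n'] = lookup['i']+2 = 7 → {'j': 6, 'a': 0, 'i': 5, 'n': 7}
del 'j' → {'a': 0, 'i': 5, 'n': 7}
lookup['f'] = 7 → {'a': 0, 'i': 5, 'n': 7, 'f': 7}
lookup['j'] = 3 → {'a': 0, 'i': 5, 'n': 7, 'f': 7, 'j': 3}
lookup['n']-lookup['i'] = 7-5 = 2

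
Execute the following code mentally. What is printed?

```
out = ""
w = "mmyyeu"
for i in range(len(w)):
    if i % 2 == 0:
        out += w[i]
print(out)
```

i=0: add 'm' → 'm'
i=1: skip
i=2: add 'y' → 'my'
i=3: skip
i=4: add 'e' → 'mye'
i=5: skip

mye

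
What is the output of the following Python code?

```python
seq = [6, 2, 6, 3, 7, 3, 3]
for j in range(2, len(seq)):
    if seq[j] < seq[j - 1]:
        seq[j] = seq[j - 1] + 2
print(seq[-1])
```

14

j=2: 6>=2, unchanged → [6, 2, 6, 3, 7, 3, 3]
j=3: 3<6, seq[3] = 6+2 = 8 → [6, 2, 6, 8, 7, 3, 3]
j=4: 7<8, seq[4] = 8+2 = 10 → [6, 2, 6, 8, 10, 3, 3]
j=5: 3<10, seq[5] = 10+2 = 12 → [6, 2, 6, 8, 10, 12, 3]
j=6: 3<12, seq[6] = 12+2 = 14 → [6, 2, 6, 8, 10, 12, 14]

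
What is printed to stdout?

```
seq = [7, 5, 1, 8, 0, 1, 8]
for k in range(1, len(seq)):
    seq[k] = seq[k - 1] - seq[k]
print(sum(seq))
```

k=1: seq[1] = 7-5 = 2 → [7, 2, 1, 8, 0, 1, 8]
k=2: seq[2] = 2-1 = 1 → [7, 2, 1, 8, 0, 1, 8]
k=3: seq[3] = 1-8 = -7 → [7, 2, 1, -7, 0, 1, 8]
k=4: seq[4] = (-7)-0 = -7 → [7, 2, 1, -7, -7, 1, 8]
k=5: seq[5] = (-7)-1 = -8 → [7, 2, 1, -7, -7, -8, 8]
k=6: seq[6] = (-8)-8 = -16 → [7, 2, 1, -7, -7, -8, -16]
sum = -28

-28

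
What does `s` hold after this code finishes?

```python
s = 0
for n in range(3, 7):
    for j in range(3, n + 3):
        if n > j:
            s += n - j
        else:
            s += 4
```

n=3,j=3: not 3>3, s = 0+4 = 4
n=3,j=4: not 3>4, s = 4+4 = 8
n=3,j=5: not 3>5, s = 8+4 = 12
n=4,j=3: 4>3, s = 12+1 = 13
n=4,j=4: not 4>4, s = 13+4 = 17
n=4,j=5: not 4>5, s = 17+4 = 21
n=4,j=6: not 4>6, s = 21+4 = 25
n=5,j=3: 5>3, s = 25+2 = 27
n=5,j=4: 5>4, s = 27+1 = 28
n=5,j=5: not 5>5, s = 28+4 = 32
n=5,j=6: not 5>6, s = 32+4 = 36
n=5,j=7: not 5>7, s = 36+4 = 40
n=6,j=3: 6>3, s = 40+3 = 43
n=6,j=4: 6>4, s = 43+2 = 45
n=6,j=5: 6>5, s = 45+1 = 46
n=6,j=6: not 6>6, s = 46+4 = 50
n=6,j=7: not 6>7, s = 50+4 = 54
n=6,j=8: not 6>8, s = 54+4 = 58

58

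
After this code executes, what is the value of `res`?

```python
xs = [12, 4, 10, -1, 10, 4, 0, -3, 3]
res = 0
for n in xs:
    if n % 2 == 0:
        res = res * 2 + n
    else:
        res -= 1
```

566

n=12: even, res = 0*2+12 = 12
n=4: even, res = 12*2+4 = 28
n=10: even, res = 28*2+10 = 66
n=-1: not even, res = 66-1 = 65
n=10: even, res = 65*2+10 = 140
n=4: even, res = 140*2+4 = 284
n=0: even, res = 284*2+0 = 568
n=-3: not even, res = 568-1 = 567
n=3: not even, res = 567-1 = 566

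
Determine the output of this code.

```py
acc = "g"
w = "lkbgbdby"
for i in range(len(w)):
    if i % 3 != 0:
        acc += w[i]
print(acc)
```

gkbbdy

i=0: skip
i=1: add 'k' → 'gk'
i=2: add 'b' → 'gkb'
i=3: skip
i=4: add 'b' → 'gkbb'
i=5: add 'd' → 'gkbbd'
i=6: skip
i=7: add 'y' → 'gkbbdy'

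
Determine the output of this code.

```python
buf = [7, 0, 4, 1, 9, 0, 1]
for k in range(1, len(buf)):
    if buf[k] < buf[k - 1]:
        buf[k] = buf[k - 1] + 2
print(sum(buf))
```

k=1: 0<7, buf[1] = 7+2 = 9 → [7, 9, 4, 1, 9, 0, 1]
k=2: 4<9, buf[2] = 9+2 = 11 → [7, 9, 11, 1, 9, 0, 1]
k=3: 1<11, buf[3] = 11+2 = 13 → [7, 9, 11, 13, 9, 0, 1]
k=4: 9<13, buf[4] = 13+2 = 15 → [7, 9, 11, 13, 15, 0, 1]
k=5: 0<15, buf[5] = 15+2 = 17 → [7, 9, 11, 13, 15, 17, 1]
k=6: 1<17, buf[6] = 17+2 = 19 → [7, 9, 11, 13, 15, 17, 19]
sum = 91

91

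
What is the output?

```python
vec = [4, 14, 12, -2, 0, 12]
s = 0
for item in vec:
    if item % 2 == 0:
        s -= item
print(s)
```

item=4: even, s = 0-4 = -4
item=14: even, s = (-4)-14 = -18
item=12: even, s = (-18)-12 = -30
item=-2: even, s = (-30)-(-2) = -28
item=0: even, s = (-28)-0 = -28
item=12: even, s = (-28)-12 = -40

-40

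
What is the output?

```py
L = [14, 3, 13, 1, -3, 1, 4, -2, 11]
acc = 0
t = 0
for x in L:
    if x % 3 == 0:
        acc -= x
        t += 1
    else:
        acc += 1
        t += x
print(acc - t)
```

x=14: not %3==0, acc = 0+1 = 1; t=14
x=3: %3==0, acc = 1-3 = -2; t=15
x=13: not %3==0, acc = (-2)+1 = -1; t=28
x=1: not %3==0, acc = (-1)+1 = 0; t=29
x=-3: %3==0, acc = 0-(-3) = 3; t=30
x=1: not %3==0, acc = 3+1 = 4; t=31
x=4: not %3==0, acc = 4+1 = 5; t=35
x=-2: not %3==0, acc = 5+1 = 6; t=33
x=11: not %3==0, acc = 6+1 = 7; t=44
acc-t = 7-44 = -37

-37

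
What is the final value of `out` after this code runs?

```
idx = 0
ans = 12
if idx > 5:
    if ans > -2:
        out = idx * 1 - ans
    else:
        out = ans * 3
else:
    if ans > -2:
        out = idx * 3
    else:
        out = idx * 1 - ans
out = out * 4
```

0

idx=0, ans=12
idx > 5 is False; ans > -2 is True
→ out = idx * 3 = 0
out = 0*4 = 0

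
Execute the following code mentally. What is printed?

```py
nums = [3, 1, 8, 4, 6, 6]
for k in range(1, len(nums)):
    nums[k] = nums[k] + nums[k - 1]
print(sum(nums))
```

k=1: nums[1] = 1+3 = 4 → [3, 4, 8, 4, 6, 6]
k=2: nums[2] = 8+4 = 12 → [3, 4, 12, 4, 6, 6]
k=3: nums[3] = 4+12 = 16 → [3, 4, 12, 16, 6, 6]
k=4: nums[4] = 6+16 = 22 → [3, 4, 12, 16, 22, 6]
k=5: nums[5] = 6+22 = 28 → [3, 4, 12, 16, 22, 28]
sum = 85

85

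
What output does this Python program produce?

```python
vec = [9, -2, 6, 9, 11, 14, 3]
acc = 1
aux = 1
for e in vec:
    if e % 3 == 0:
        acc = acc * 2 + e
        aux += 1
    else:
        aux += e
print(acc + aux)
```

161

e=9: %3==0, acc = 1*2+9 = 11; aux=2
e=-2: not %3==0; aux=0
e=6: %3==0, acc = 11*2+6 = 28; aux=1
e=9: %3==0, acc = 28*2+9 = 65; aux=2
e=11: not %3==0; aux=13
e=14: not %3==0; aux=27
e=3: %3==0, acc = 65*2+3 = 133; aux=28
acc+aux = 133+28 = 161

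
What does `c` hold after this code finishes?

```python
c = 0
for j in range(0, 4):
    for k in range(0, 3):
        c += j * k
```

j=0,k=0: c = 0+0 = 0
j=0,k=1: c = 0+0 = 0
j=0,k=2: c = 0+0 = 0
j=1,k=0: c = 0+0 = 0
j=1,k=1: c = 0+1 = 1
j=1,k=2: c = 1+2 = 3
j=2,k=0: c = 3+0 = 3
j=2,k=1: c = 3+2 = 5
j=2,k=2: c = 5+4 = 9
j=3,k=0: c = 9+0 = 9
j=3,k=1: c = 9+3 = 12
j=3,k=2: c = 12+6 = 18

18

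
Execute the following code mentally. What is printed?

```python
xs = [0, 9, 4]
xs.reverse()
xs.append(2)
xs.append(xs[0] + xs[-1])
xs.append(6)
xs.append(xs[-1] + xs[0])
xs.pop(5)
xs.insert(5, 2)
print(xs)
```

[4, 9, 0, 2, 6, 2, 10]

reverse → [4, 9, 0]
append 2 → [4, 9, 0, 2]
append xs[0]+xs[-1] = 4+2 = 6 → [4, 9, 0, 2, 6]
append 6 → [4, 9, 0, 2, 6, 6]
append xs[-1]+xs[0] = 6+4 = 10 → [4, 9, 0, 2, 6, 6, 10]
pop(5) removes 6 → [4, 9, 0, 2, 6, 10]
insert 2 at 5 → [4, 9, 0, 2, 6, 2, 10]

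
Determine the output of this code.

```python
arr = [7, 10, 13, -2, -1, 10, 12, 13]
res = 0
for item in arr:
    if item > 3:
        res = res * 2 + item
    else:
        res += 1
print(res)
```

item=7: >3, res = 0*2+7 = 7
item=10: >3, res = 7*2+10 = 24
item=13: >3, res = 24*2+13 = 61
item=-2: not >3, res = 61+1 = 62
item=-1: not >3, res = 62+1 = 63
item=10: >3, res = 63*2+10 = 136
item=12: >3, res = 136*2+12 = 284
item=13: >3, res = 284*2+13 = 581

581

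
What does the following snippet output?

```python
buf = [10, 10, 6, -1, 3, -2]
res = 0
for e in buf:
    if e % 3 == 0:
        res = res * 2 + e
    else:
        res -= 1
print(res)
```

e=10: not %3==0, res = 0-1 = -1
e=10: not %3==0, res = (-1)-1 = -2
e=6: %3==0, res = (-2)*2+6 = 2
e=-1: not %3==0, res = 2-1 = 1
e=3: %3==0, res = 1*2+3 = 5
e=-2: not %3==0, res = 5-1 = 4

4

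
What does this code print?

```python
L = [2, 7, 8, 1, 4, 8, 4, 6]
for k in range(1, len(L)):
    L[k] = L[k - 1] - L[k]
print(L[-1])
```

-36

k=1: L[1] = 2-7 = -5 → [2, -5, 8, 1, 4, 8, 4, 6]
k=2: L[2] = (-5)-8 = -13 → [2, -5, -13, 1, 4, 8, 4, 6]
k=3: L[3] = (-13)-1 = -14 → [2, -5, -13, -14, 4, 8, 4, 6]
k=4: L[4] = (-14)-4 = -18 → [2, -5, -13, -14, -18, 8, 4, 6]
k=5: L[5] = (-18)-8 = -26 → [2, -5, -13, -14, -18, -26, 4, 6]
k=6: L[6] = (-26)-4 = -30 → [2, -5, -13, -14, -18, -26, -30, 6]
k=7: L[7] = (-30)-6 = -36 → [2, -5, -13, -14, -18, -26, -30, -36]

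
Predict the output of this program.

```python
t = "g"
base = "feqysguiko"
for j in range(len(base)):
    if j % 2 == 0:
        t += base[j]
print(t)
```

j=0: add 'f' → 'gf'
j=1: skip
j=2: add 'q' → 'gfq'
j=3: skip
j=4: add 's' → 'gfqs'
j=5: skip
j=6: add 'u' → 'gfqsu'
j=7: skip
j=8: add 'k' → 'gfqsuk'
j=9: skip

gfqsuk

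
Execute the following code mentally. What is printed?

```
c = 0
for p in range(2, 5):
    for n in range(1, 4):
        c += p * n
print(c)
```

p=2,n=1: c = 0+2 = 2
p=2,n=2: c = 2+4 = 6
p=2,n=3: c = 6+6 = 12
p=3,n=1: c = 12+3 = 15
p=3,n=2: c = 15+6 = 21
p=3,n=3: c = 21+9 = 30
p=4,n=1: c = 30+4 = 34
p=4,n=2: c = 34+8 = 42
p=4,n=3: c = 42+12 = 54

54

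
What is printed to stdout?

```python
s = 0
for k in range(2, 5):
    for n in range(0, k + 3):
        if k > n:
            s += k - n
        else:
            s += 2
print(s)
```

37

k=2,n=0: 2>0, s = 0+2 = 2
k=2,n=1: 2>1, s = 2+1 = 3
k=2,n=2: not 2>2, s = 3+2 = 5
k=2,n=3: not 2>3, s = 5+2 = 7
k=2,n=4: not 2>4, s = 7+2 = 9
k=3,n=0: 3>0, s = 9+3 = 12
k=3,n=1: 3>1, s = 12+2 = 14
k=3,n=2: 3>2, s = 14+1 = 15
k=3,n=3: not 3>3, s = 15+2 = 17
k=3,n=4: not 3>4, s = 17+2 = 19
k=3,n=5: not 3>5, s = 19+2 = 21
k=4,n=0: 4>0, s = 21+4 = 25
k=4,n=1: 4>1, s = 25+3 = 28
k=4,n=2: 4>2, s = 28+2 = 30
k=4,n=3: 4>3, s = 30+1 = 31
k=4,n=4: not 4>4, s = 31+2 = 33
k=4,n=5: not 4>5, s = 33+2 = 35
k=4,n=6: not 4>6, s = 35+2 = 37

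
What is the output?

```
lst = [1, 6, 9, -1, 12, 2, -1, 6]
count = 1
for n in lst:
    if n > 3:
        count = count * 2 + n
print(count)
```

n=1: not >3
n=6: >3, count = 1*2+6 = 8
n=9: >3, count = 8*2+9 = 25
n=-1: not >3
n=12: >3, count = 25*2+12 = 62
n=2: not >3
n=-1: not >3
n=6: >3, count = 62*2+6 = 130

130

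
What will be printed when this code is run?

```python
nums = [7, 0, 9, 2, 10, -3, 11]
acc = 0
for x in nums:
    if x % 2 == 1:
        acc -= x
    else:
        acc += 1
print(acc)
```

-21

x=7: odd, acc = 0-7 = -7
x=0: not odd, acc = (-7)+1 = -6
x=9: odd, acc = (-6)-9 = -15
x=2: not odd, acc = (-15)+1 = -14
x=10: not odd, acc = (-14)+1 = -13
x=-3: odd, acc = (-13)-(-3) = -10
x=11: odd, acc = (-10)-11 = -21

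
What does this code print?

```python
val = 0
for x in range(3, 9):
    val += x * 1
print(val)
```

x=3: val = 0+3*1 = 3
x=4: val = 3+4*1 = 7
x=5: val = 7+5*1 = 12
x=6: val = 12+6*1 = 18
x=7: val = 18+7*1 = 25
x=8: val = 25+8*1 = 33

33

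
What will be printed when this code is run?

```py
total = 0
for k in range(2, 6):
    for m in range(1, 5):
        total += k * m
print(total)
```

k=2,m=1: total = 0+2 = 2
k=2,m=2: total = 2+4 = 6
k=2,m=3: total = 6+6 = 12
k=2,m=4: total = 12+8 = 20
k=3,m=1: total = 20+3 = 23
k=3,m=2: total = 23+6 = 29
k=3,m=3: total = 29+9 = 38
k=3,m=4: total = 38+12 = 50
k=4,m=1: total = 50+4 = 54
k=4,m=2: total = 54+8 = 62
k=4,m=3: total = 62+12 = 74
k=4,m=4: total = 74+16 = 90
k=5,m=1: total = 90+5 = 95
k=5,m=2: total = 95+10 = 105
k=5,m=3: total = 105+15 = 120
k=5,m=4: total = 120+20 = 140

140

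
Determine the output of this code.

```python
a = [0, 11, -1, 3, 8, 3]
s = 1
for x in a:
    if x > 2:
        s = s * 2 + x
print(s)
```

135

x=0: not >2
x=11: >2, s = 1*2+11 = 13
x=-1: not >2
x=3: >2, s = 13*2+3 = 29
x=8: >2, s = 29*2+8 = 66
x=3: >2, s = 66*2+3 = 135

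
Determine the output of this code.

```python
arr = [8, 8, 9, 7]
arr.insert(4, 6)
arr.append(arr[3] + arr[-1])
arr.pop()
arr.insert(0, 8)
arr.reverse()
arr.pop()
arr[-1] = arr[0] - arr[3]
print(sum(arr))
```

28

insert 6 at 4 → [8, 8, 9, 7, 6]
append arr[3]+arr[-1] = 7+6 = 13 → [8, 8, 9, 7, 6, 13]
pop() removes 13 → [8, 8, 9, 7, 6]
insert 8 at 0 → [8, 8, 8, 9, 7, 6]
reverse → [6, 7, 9, 8, 8, 8]
pop() removes 8 → [6, 7, 9, 8, 8]
arr[-1] = arr[0]-arr[3] = 6-8 = -2 → [6, 7, 9, 8, -2]
sum = 28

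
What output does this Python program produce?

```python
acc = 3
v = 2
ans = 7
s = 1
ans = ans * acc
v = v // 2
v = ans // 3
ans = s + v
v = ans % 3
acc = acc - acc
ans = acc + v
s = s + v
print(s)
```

ans = 7*3 = 21
v = 2//2 = 1
v = 21//3 = 7
ans = 1+7 = 8
v = 8%3 = 2
acc = 3-3 = 0
ans = 0+2 = 2
s = 1+2 = 3

3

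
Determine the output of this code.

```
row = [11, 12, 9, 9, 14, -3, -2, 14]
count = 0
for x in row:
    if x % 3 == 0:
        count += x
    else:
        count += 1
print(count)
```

x=11: not %3==0, count = 0+1 = 1
x=12: %3==0, count = 1+12 = 13
x=9: %3==0, count = 13+9 = 22
x=9: %3==0, count = 22+9 = 31
x=14: not %3==0, count = 31+1 = 32
x=-3: %3==0, count = 32+(-3) = 29
x=-2: not %3==0, count = 29+1 = 30
x=14: not %3==0, count = 30+1 = 31

31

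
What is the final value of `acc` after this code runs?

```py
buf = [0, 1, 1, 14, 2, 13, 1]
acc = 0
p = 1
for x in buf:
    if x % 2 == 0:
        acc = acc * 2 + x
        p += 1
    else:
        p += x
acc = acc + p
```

x=0: even, acc = 0*2+0 = 0; p=2
x=1: not even; p=3
x=1: not even; p=4
x=14: even, acc = 0*2+14 = 14; p=5
x=2: even, acc = 14*2+2 = 30; p=6
x=13: not even; p=19
x=1: not even; p=20
acc+p = 30+20 = 50

50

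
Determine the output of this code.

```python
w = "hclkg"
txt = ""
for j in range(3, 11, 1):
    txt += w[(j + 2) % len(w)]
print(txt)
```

j=3: add w[0]='h' → 'h'
j=4: add w[1]='c' → 'hc'
j=5: add w[2]='l' → 'hcl'
j=6: add w[3]='k' → 'hclk'
j=7: add w[4]='g' → 'hclkg'
j=8: add w[0]='h' → 'hclkgh'
j=9: add w[1]='c' → 'hclkghc'
j=10: add w[2]='l' → 'hclkghcl'

hclkghcl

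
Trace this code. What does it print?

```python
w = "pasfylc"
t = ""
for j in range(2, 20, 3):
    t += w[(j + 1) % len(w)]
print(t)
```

fcslay

j=2: add w[3]='f' → 'f'
j=5: add w[6]='c' → 'fc'
j=8: add w[2]='s' → 'fcs'
j=11: add w[5]='l' → 'fcsl'
j=14: add w[1]='a' → 'fcsla'
j=17: add w[4]='y' → 'fcslay'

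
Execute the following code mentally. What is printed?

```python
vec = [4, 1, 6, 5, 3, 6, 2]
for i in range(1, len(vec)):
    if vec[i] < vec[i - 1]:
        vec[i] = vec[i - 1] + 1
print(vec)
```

i=1: 1<4, vec[1] = 4+1 = 5 → [4, 5, 6, 5, 3, 6, 2]
i=2: 6>=5, unchanged → [4, 5, 6, 5, 3, 6, 2]
i=3: 5<6, vec[3] = 6+1 = 7 → [4, 5, 6, 7, 3, 6, 2]
i=4: 3<7, vec[4] = 7+1 = 8 → [4, 5, 6, 7, 8, 6, 2]
i=5: 6<8, vec[5] = 8+1 = 9 → [4, 5, 6, 7, 8, 9, 2]
i=6: 2<9, vec[6] = 9+1 = 10 → [4, 5, 6, 7, 8, 9, 10]

[4, 5, 6, 7, 8, 9, 10]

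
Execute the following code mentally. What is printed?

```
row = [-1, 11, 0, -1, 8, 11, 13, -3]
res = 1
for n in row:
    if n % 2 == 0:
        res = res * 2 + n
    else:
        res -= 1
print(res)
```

-1

n=-1: not even, res = 1-1 = 0
n=11: not even, res = 0-1 = -1
n=0: even, res = (-1)*2+0 = -2
n=-1: not even, res = (-2)-1 = -3
n=8: even, res = (-3)*2+8 = 2
n=11: not even, res = 2-1 = 1
n=13: not even, res = 1-1 = 0
n=-3: not even, res = 0-1 = -1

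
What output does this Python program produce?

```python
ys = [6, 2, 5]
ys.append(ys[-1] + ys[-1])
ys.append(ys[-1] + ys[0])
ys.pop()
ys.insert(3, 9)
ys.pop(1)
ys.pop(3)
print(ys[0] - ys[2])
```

-3

append ys[-1]+ys[-1] = 5+5 = 10 → [6, 2, 5, 10]
append ys[-1]+ys[0] = 10+6 = 16 → [6, 2, 5, 10, 16]
pop() removes 16 → [6, 2, 5, 10]
insert 9 at 3 → [6, 2, 5, 9, 10]
pop(1) removes 2 → [6, 5, 9, 10]
pop(3) removes 10 → [6, 5, 9]
ys[0]-ys[2] = 6-9 = -3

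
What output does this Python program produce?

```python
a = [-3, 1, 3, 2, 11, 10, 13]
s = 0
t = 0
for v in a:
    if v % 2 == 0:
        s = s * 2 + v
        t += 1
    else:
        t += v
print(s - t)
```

v=-3: not even; t=-3
v=1: not even; t=-2
v=3: not even; t=1
v=2: even, s = 0*2+2 = 2; t=2
v=11: not even; t=13
v=10: even, s = 2*2+10 = 14; t=14
v=13: not even; t=27
s-t = 14-27 = -13

-13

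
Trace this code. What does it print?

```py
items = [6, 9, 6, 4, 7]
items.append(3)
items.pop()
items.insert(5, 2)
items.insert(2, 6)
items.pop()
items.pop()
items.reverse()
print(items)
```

append 3 → [6, 9, 6, 4, 7, 3]
pop() removes 3 → [6, 9, 6, 4, 7]
insert 2 at 5 → [6, 9, 6, 4, 7, 2]
insert 6 at 2 → [6, 9, 6, 6, 4, 7, 2]
pop() removes 2 → [6, 9, 6, 6, 4, 7]
pop() removes 7 → [6, 9, 6, 6, 4]
reverse → [4, 6, 6, 9, 6]

[4, 6, 6, 9, 6]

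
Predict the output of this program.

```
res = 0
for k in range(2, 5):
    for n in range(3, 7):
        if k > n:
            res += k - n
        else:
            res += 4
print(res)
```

k=2,n=3: not 2>3, res = 0+4 = 4
k=2,n=4: not 2>4, res = 4+4 = 8
k=2,n=5: not 2>5, res = 8+4 = 12
k=2,n=6: not 2>6, res = 12+4 = 16
k=3,n=3: not 3>3, res = 16+4 = 20
k=3,n=4: not 3>4, res = 20+4 = 24
k=3,n=5: not 3>5, res = 24+4 = 28
k=3,n=6: not 3>6, res = 28+4 = 32
k=4,n=3: 4>3, res = 32+1 = 33
k=4,n=4: not 4>4, res = 33+4 = 37
k=4,n=5: not 4>5, res = 37+4 = 41
k=4,n=6: not 4>6, res = 41+4 = 45

45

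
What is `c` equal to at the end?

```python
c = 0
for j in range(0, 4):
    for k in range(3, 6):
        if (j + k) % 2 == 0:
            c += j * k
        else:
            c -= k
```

16

j=0,k=3: odd sum, c = 0-3 = -3
j=0,k=4: even sum, c = (-3)+0 = -3
j=0,k=5: odd sum, c = (-3)-5 = -8
j=1,k=3: even sum, c = (-8)+3 = -5
j=1,k=4: odd sum, c = (-5)-4 = -9
j=1,k=5: even sum, c = (-9)+5 = -4
j=2,k=3: odd sum, c = (-4)-3 = -7
j=2,k=4: even sum, c = (-7)+8 = 1
j=2,k=5: odd sum, c = 1-5 = -4
j=3,k=3: even sum, c = (-4)+9 = 5
j=3,k=4: odd sum, c = 5-4 = 1
j=3,k=5: even sum, c = 1+15 = 16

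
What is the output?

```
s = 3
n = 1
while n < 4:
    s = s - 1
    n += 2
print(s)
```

1

n=1: s = 3-1 = 2
n=3: s = 2-1 = 1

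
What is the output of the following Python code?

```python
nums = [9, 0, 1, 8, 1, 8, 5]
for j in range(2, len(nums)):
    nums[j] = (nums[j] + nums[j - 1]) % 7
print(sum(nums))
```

j=2: nums[2] = (1+0)%7 = 1 → [9, 0, 1, 8, 1, 8, 5]
j=3: nums[3] = (8+1)%7 = 2 → [9, 0, 1, 2, 1, 8, 5]
j=4: nums[4] = (1+2)%7 = 3 → [9, 0, 1, 2, 3, 8, 5]
j=5: nums[5] = (8+3)%7 = 4 → [9, 0, 1, 2, 3, 4, 5]
j=6: nums[6] = (5+4)%7 = 2 → [9, 0, 1, 2, 3, 4, 2]
sum = 21

21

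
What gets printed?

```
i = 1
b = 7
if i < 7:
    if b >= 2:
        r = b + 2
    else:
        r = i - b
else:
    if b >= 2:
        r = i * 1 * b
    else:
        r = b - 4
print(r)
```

i=1, b=7
i < 7 is True; b >= 2 is True
→ r = b + 2 = 9

9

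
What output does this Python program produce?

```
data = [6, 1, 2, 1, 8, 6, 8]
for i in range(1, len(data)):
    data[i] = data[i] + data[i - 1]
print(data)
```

i=1: data[1] = 1+6 = 7 → [6, 7, 2, 1, 8, 6, 8]
i=2: data[2] = 2+7 = 9 → [6, 7, 9, 1, 8, 6, 8]
i=3: data[3] = 1+9 = 10 → [6, 7, 9, 10, 8, 6, 8]
i=4: data[4] = 8+10 = 18 → [6, 7, 9, 10, 18, 6, 8]
i=5: data[5] = 6+18 = 24 → [6, 7, 9, 10, 18, 24, 8]
i=6: data[6] = 8+24 = 32 → [6, 7, 9, 10, 18, 24, 32]

[6, 7, 9, 10, 18, 24, 32]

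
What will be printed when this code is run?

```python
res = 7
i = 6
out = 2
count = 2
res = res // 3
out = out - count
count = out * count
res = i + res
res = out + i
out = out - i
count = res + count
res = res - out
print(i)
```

6

res = 7//3 = 2
out = 2-2 = 0
count = 0*2 = 0
res = 6+2 = 8
res = 0+6 = 6
out = 0-6 = -6
count = 6+0 = 6
res = 6-(-6) = 12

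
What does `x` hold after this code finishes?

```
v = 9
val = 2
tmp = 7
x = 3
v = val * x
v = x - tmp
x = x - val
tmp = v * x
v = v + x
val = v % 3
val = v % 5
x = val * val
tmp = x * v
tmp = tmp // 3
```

v = 2*3 = 6
v = 3-7 = -4
x = 3-2 = 1
tmp = (-4)*1 = -4
v = (-4)+1 = -3
val = (-3)%3 = 0
val = (-3)%5 = 2
x = 2*2 = 4
tmp = 4*(-3) = -12
tmp = (-12)//3 = -4

4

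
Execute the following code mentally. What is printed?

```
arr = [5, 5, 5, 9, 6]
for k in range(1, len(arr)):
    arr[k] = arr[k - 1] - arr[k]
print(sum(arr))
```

k=1: arr[1] = 5-5 = 0 → [5, 0, 5, 9, 6]
k=2: arr[2] = 0-5 = -5 → [5, 0, -5, 9, 6]
k=3: arr[3] = (-5)-9 = -14 → [5, 0, -5, -14, 6]
k=4: arr[4] = (-14)-6 = -20 → [5, 0, -5, -14, -20]
sum = -34

-34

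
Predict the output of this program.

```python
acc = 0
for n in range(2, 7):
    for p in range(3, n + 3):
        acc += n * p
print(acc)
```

445

n=2,p=3: acc = 0+6 = 6
n=2,p=4: acc = 6+8 = 14
n=3,p=3: acc = 14+9 = 23
n=3,p=4: acc = 23+12 = 35
n=3,p=5: acc = 35+15 = 50
n=4,p=3: acc = 50+12 = 62
n=4,p=4: acc = 62+16 = 78
n=4,p=5: acc = 78+20 = 98
n=4,p=6: acc = 98+24 = 122
n=5,p=3: acc = 122+15 = 137
n=5,p=4: acc = 137+20 = 157
n=5,p=5: acc = 157+25 = 182
n=5,p=6: acc = 182+30 = 212
n=5,p=7: acc = 212+35 = 247
n=6,p=3: acc = 247+18 = 265
n=6,p=4: acc = 265+24 = 289
n=6,p=5: acc = 289+30 = 319
n=6,p=6: acc = 319+36 = 355
n=6,p=7: acc = 355+42 = 397
n=6,p=8: acc = 397+48 = 445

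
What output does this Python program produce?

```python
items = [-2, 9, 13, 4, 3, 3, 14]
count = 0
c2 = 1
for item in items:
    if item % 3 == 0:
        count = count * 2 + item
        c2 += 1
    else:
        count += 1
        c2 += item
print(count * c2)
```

2046

item=-2: not %3==0, count = 0+1 = 1; c2=-1
item=9: %3==0, count = 1*2+9 = 11; c2=0
item=13: not %3==0, count = 11+1 = 12; c2=13
item=4: not %3==0, count = 12+1 = 13; c2=17
item=3: %3==0, count = 13*2+3 = 29; c2=18
item=3: %3==0, count = 29*2+3 = 61; c2=19
item=14: not %3==0, count = 61+1 = 62; c2=33
count*c2 = 62*33 = 2046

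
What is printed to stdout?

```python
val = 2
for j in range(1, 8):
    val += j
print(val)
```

j=1: val = 2+1 = 3
j=2: val = 3+2 = 5
j=3: val = 5+3 = 8
j=4: val = 8+4 = 12
j=5: val = 12+5 = 17
j=6: val = 17+6 = 23
j=7: val = 23+7 = 30

30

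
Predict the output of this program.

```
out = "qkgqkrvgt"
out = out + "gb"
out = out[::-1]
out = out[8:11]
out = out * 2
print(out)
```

gkqgkq

+ 'gb' → 'qkgqkrvgtgb'
reverse → 'bgtgvrkqgkq'
slice [8:11] → 'gkq'
repeat ×2 → 'gkqgkq'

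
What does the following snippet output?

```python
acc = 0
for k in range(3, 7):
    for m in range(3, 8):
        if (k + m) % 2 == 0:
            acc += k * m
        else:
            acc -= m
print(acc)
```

k=3,m=3: even sum, acc = 0+9 = 9
k=3,m=4: odd sum, acc = 9-4 = 5
k=3,m=5: even sum, acc = 5+15 = 20
k=3,m=6: odd sum, acc = 20-6 = 14
k=3,m=7: even sum, acc = 14+21 = 35
k=4,m=3: odd sum, acc = 35-3 = 32
k=4,m=4: even sum, acc = 32+16 = 48
k=4,m=5: odd sum, acc = 48-5 = 43
k=4,m=6: even sum, acc = 43+24 = 67
k=4,m=7: odd sum, acc = 67-7 = 60
k=5,m=3: even sum, acc = 60+15 = 75
k=5,m=4: odd sum, acc = 75-4 = 71
k=5,m=5: even sum, acc = 71+25 = 96
k=5,m=6: odd sum, acc = 96-6 = 90
k=5,m=7: even sum, acc = 90+35 = 125
k=6,m=3: odd sum, acc = 125-3 = 122
k=6,m=4: even sum, acc = 122+24 = 146
k=6,m=5: odd sum, acc = 146-5 = 141
k=6,m=6: even sum, acc = 141+36 = 177
k=6,m=7: odd sum, acc = 177-7 = 170

170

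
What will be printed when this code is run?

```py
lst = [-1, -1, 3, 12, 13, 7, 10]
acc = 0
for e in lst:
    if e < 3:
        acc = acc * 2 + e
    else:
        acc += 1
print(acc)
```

e=-1: <3, acc = 0*2+(-1) = -1
e=-1: <3, acc = (-1)*2+(-1) = -3
e=3: not <3, acc = (-3)+1 = -2
e=12: not <3, acc = (-2)+1 = -1
e=13: not <3, acc = (-1)+1 = 0
e=7: not <3, acc = 0+1 = 1
e=10: not <3, acc = 1+1 = 2

2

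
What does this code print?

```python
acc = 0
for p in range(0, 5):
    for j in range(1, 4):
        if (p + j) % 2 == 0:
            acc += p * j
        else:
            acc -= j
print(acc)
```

12

p=0,j=1: odd sum, acc = 0-1 = -1
p=0,j=2: even sum, acc = (-1)+0 = -1
p=0,j=3: odd sum, acc = (-1)-3 = -4
p=1,j=1: even sum, acc = (-4)+1 = -3
p=1,j=2: odd sum, acc = (-3)-2 = -5
p=1,j=3: even sum, acc = (-5)+3 = -2
p=2,j=1: odd sum, acc = (-2)-1 = -3
p=2,j=2: even sum, acc = (-3)+4 = 1
p=2,j=3: odd sum, acc = 1-3 = -2
p=3,j=1: even sum, acc = (-2)+3 = 1
p=3,j=2: odd sum, acc = 1-2 = -1
p=3,j=3: even sum, acc = (-1)+9 = 8
p=4,j=1: odd sum, acc = 8-1 = 7
p=4,j=2: even sum, acc = 7+8 = 15
p=4,j=3: odd sum, acc = 15-3 = 12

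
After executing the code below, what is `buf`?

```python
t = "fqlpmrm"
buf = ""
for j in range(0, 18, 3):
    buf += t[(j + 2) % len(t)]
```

j=0: add t[2]='l' → 'l'
j=3: add t[5]='r' → 'lr'
j=6: add t[1]='q' → 'lrq'
j=9: add t[4]='m' → 'lrqm'
j=12: add t[0]='f' → 'lrqmf'
j=15: add t[3]='p' → 'lrqmfp'

'lrqmfp'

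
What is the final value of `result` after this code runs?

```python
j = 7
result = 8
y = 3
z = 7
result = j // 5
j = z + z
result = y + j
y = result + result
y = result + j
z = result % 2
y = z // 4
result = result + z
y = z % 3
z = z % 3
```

18

result = 7//5 = 1
j = 7+7 = 14
result = 3+14 = 17
y = 17+17 = 34
y = 17+14 = 31
z = 17%2 = 1
y = 1//4 = 0
result = 17+1 = 18
y = 1%3 = 1
z = 1%3 = 1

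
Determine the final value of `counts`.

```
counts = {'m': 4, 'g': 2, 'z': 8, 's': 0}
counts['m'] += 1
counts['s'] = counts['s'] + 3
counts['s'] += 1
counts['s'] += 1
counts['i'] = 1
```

{'m': 5, 'g': 2, 'z': 8, 's': 5, 'i': 1}

counts['m'] = 4+1 = 5 → {'m': 5, 'g': 2, 'z': 8, 's': 0}
counts['s'] = counts['s']+3 = 3 → {'m': 5, 'g': 2, 'z': 8, 's': 3}
counts['s'] = 3+1 = 4 → {'m': 5, 'g': 2, 'z': 8, 's': 4}
counts['s'] = 4+1 = 5 → {'m': 5, 'g': 2, 'z': 8, 's': 5}
counts['i'] = 1 → {'m': 5, 'g': 2, 'z': 8, 's': 5, 'i': 1}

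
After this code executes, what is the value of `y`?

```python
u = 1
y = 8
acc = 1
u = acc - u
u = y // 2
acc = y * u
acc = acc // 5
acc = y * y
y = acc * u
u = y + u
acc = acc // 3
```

256

u = 1-1 = 0
u = 8//2 = 4
acc = 8*4 = 32
acc = 32//5 = 6
acc = 8*8 = 64
y = 64*4 = 256
u = 256+4 = 260
acc = 64//3 = 21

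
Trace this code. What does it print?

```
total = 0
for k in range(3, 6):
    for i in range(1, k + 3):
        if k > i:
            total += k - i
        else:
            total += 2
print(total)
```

k=3,i=1: 3>1, total = 0+2 = 2
k=3,i=2: 3>2, total = 2+1 = 3
k=3,i=3: not 3>3, total = 3+2 = 5
k=3,i=4: not 3>4, total = 5+2 = 7
k=3,i=5: not 3>5, total = 7+2 = 9
k=4,i=1: 4>1, total = 9+3 = 12
k=4,i=2: 4>2, total = 12+2 = 14
k=4,i=3: 4>3, total = 14+1 = 15
k=4,i=4: not 4>4, total = 15+2 = 17
k=4,i=5: not 4>5, total = 17+2 = 19
k=4,i=6: not 4>6, total = 19+2 = 21
k=5,i=1: 5>1, total = 21+4 = 25
k=5,i=2: 5>2, total = 25+3 = 28
k=5,i=3: 5>3, total = 28+2 = 30
k=5,i=4: 5>4, total = 30+1 = 31
k=5,i=5: not 5>5, total = 31+2 = 33
k=5,i=6: not 5>6, total = 33+2 = 35
k=5,i=7: not 5>7, total = 35+2 = 37

37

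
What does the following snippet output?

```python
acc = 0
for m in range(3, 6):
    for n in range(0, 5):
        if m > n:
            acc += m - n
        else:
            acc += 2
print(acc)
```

37

m=3,n=0: 3>0, acc = 0+3 = 3
m=3,n=1: 3>1, acc = 3+2 = 5
m=3,n=2: 3>2, acc = 5+1 = 6
m=3,n=3: not 3>3, acc = 6+2 = 8
m=3,n=4: not 3>4, acc = 8+2 = 10
m=4,n=0: 4>0, acc = 10+4 = 14
m=4,n=1: 4>1, acc = 14+3 = 17
m=4,n=2: 4>2, acc = 17+2 = 19
m=4,n=3: 4>3, acc = 19+1 = 20
m=4,n=4: not 4>4, acc = 20+2 = 22
m=5,n=0: 5>0, acc = 22+5 = 27
m=5,n=1: 5>1, acc = 27+4 = 31
m=5,n=2: 5>2, acc = 31+3 = 34
m=5,n=3: 5>3, acc = 34+2 = 36
m=5,n=4: 5>4, acc = 36+1 = 37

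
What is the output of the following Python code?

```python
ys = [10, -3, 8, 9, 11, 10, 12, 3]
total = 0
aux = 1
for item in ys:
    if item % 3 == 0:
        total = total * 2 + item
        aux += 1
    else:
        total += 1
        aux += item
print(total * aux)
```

item=10: not %3==0, total = 0+1 = 1; aux=11
item=-3: %3==0, total = 1*2+(-3) = -1; aux=12
item=8: not %3==0, total = (-1)+1 = 0; aux=20
item=9: %3==0, total = 0*2+9 = 9; aux=21
item=11: not %3==0, total = 9+1 = 10; aux=32
item=10: not %3==0, total = 10+1 = 11; aux=42
item=12: %3==0, total = 11*2+12 = 34; aux=43
item=3: %3==0, total = 34*2+3 = 71; aux=44
total*aux = 71*44 = 3124

3124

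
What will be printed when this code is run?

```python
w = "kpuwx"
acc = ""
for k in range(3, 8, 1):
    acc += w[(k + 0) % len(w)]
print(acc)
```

wxkpu

k=3: add w[3]='w' → 'w'
k=4: add w[4]='x' → 'wx'
k=5: add w[0]='k' → 'wxk'
k=6: add w[1]='p' → 'wxkp'
k=7: add w[2]='u' → 'wxkpu'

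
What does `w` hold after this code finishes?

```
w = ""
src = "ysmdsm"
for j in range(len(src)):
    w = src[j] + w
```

j=0: prepend 'y' → 'y'
j=1: prepend 's' → 'sy'
j=2: prepend 'm' → 'msy'
j=3: prepend 'd' → 'dmsy'
j=4: prepend 's' → 'sdmsy'
j=5: prepend 'm' → 'msdmsy'

'msdmsy'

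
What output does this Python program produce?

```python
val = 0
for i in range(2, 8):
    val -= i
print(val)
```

-27

i=2: val = 0-2 = -2
i=3: val = (-2)-3 = -5
i=4: val = (-5)-4 = -9
i=5: val = (-9)-5 = -14
i=6: val = (-14)-6 = -20
i=7: val = (-20)-7 = -27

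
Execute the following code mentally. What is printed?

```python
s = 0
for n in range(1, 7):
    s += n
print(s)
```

n=1: s = 0+1 = 1
n=2: s = 1+2 = 3
n=3: s = 3+3 = 6
n=4: s = 6+4 = 10
n=5: s = 10+5 = 15
n=6: s = 15+6 = 21

21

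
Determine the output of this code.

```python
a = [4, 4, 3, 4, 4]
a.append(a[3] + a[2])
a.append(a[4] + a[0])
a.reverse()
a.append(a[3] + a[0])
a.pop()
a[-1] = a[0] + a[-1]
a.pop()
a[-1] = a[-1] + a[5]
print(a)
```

[8, 7, 4, 4, 3, 8]

append a[3]+a[2] = 4+3 = 7 → [4, 4, 3, 4, 4, 7]
append a[4]+a[0] = 4+4 = 8 → [4, 4, 3, 4, 4, 7, 8]
reverse → [8, 7, 4, 4, 3, 4, 4]
append a[3]+a[0] = 4+8 = 12 → [8, 7, 4, 4, 3, 4, 4, 12]
pop() removes 12 → [8, 7, 4, 4, 3, 4, 4]
a[-1] = a[0]+a[-1] = 8+4 = 12 → [8, 7, 4, 4, 3, 4, 12]
pop() removes 12 → [8, 7, 4, 4, 3, 4]
a[-1] = a[-1]+a[5] = 4+4 = 8 → [8, 7, 4, 4, 3, 8]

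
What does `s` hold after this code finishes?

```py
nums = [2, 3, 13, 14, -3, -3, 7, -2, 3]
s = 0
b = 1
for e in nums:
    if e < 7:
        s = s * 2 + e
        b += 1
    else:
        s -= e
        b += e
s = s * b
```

-15785

e=2: <7, s = 0*2+2 = 2; b=2
e=3: <7, s = 2*2+3 = 7; b=3
e=13: not <7, s = 7-13 = -6; b=16
e=14: not <7, s = (-6)-14 = -20; b=30
e=-3: <7, s = (-20)*2+(-3) = -43; b=31
e=-3: <7, s = (-43)*2+(-3) = -89; b=32
e=7: not <7, s = (-89)-7 = -96; b=39
e=-2: <7, s = (-96)*2+(-2) = -194; b=40
e=3: <7, s = (-194)*2+3 = -385; b=41
s*b = (-385)*41 = -15785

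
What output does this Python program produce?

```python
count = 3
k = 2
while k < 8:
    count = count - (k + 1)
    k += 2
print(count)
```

-12

k=2: count = 3-3 = 0
k=4: count = 0-5 = -5
k=6: count = (-5)-7 = -12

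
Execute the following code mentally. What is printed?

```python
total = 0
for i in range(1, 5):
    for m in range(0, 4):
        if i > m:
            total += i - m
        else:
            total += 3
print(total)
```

38

i=1,m=0: 1>0, total = 0+1 = 1
i=1,m=1: not 1>1, total = 1+3 = 4
i=1,m=2: not 1>2, total = 4+3 = 7
i=1,m=3: not 1>3, total = 7+3 = 10
i=2,m=0: 2>0, total = 10+2 = 12
i=2,m=1: 2>1, total = 12+1 = 13
i=2,m=2: not 2>2, total = 13+3 = 16
i=2,m=3: not 2>3, total = 16+3 = 19
i=3,m=0: 3>0, total = 19+3 = 22
i=3,m=1: 3>1, total = 22+2 = 24
i=3,m=2: 3>2, total = 24+1 = 25
i=3,m=3: not 3>3, total = 25+3 = 28
i=4,m=0: 4>0, total = 28+4 = 32
i=4,m=1: 4>1, total = 32+3 = 35
i=4,m=2: 4>2, total = 35+2 = 37
i=4,m=3: 4>3, total = 37+1 = 38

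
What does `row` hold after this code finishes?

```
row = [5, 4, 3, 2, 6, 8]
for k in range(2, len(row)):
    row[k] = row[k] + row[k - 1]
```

k=2: row[2] = 3+4 = 7 → [5, 4, 7, 2, 6, 8]
k=3: row[3] = 2+7 = 9 → [5, 4, 7, 9, 6, 8]
k=4: row[4] = 6+9 = 15 → [5, 4, 7, 9, 15, 8]
k=5: row[5] = 8+15 = 23 → [5, 4, 7, 9, 15, 23]

[5, 4, 7, 9, 15, 23]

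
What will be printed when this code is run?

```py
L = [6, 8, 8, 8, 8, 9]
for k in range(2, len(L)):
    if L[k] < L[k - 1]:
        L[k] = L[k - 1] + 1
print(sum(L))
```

k=2: 8>=8, unchanged → [6, 8, 8, 8, 8, 9]
k=3: 8>=8, unchanged → [6, 8, 8, 8, 8, 9]
k=4: 8>=8, unchanged → [6, 8, 8, 8, 8, 9]
k=5: 9>=8, unchanged → [6, 8, 8, 8, 8, 9]
sum = 47

47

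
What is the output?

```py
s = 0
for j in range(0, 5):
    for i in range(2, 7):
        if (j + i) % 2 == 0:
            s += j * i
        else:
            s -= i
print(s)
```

56

j=0,i=2: even sum, s = 0+0 = 0
j=0,i=3: odd sum, s = 0-3 = -3
j=0,i=4: even sum, s = (-3)+0 = -3
j=0,i=5: odd sum, s = (-3)-5 = -8
j=0,i=6: even sum, s = (-8)+0 = -8
j=1,i=2: odd sum, s = (-8)-2 = -10
j=1,i=3: even sum, s = (-10)+3 = -7
j=1,i=4: odd sum, s = (-7)-4 = -11
j=1,i=5: even sum, s = (-11)+5 = -6
j=1,i=6: odd sum, s = (-6)-6 = -12
j=2,i=2: even sum, s = (-12)+4 = -8
j=2,i=3: odd sum, s = (-8)-3 = -11
j=2,i=4: even sum, s = (-11)+8 = -3
j=2,i=5: odd sum, s = (-3)-5 = -8
j=2,i=6: even sum, s = (-8)+12 = 4
j=3,i=2: odd sum, s = 4-2 = 2
j=3,i=3: even sum, s = 2+9 = 11
j=3,i=4: odd sum, s = 11-4 = 7
j=3,i=5: even sum, s = 7+15 = 22
j=3,i=6: odd sum, s = 22-6 = 16
j=4,i=2: even sum, s = 16+8 = 24
j=4,i=3: odd sum, s = 24-3 = 21
j=4,i=4: even sum, s = 21+16 = 37
j=4,i=5: odd sum, s = 37-5 = 32
j=4,i=6: even sum, s = 32+24 = 56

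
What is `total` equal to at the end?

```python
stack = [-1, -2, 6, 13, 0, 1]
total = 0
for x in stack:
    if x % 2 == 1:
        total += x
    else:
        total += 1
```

16

x=-1: odd, total = 0+(-1) = -1
x=-2: not odd, total = (-1)+1 = 0
x=6: not odd, total = 0+1 = 1
x=13: odd, total = 1+13 = 14
x=0: not odd, total = 14+1 = 15
x=1: odd, total = 15+1 = 16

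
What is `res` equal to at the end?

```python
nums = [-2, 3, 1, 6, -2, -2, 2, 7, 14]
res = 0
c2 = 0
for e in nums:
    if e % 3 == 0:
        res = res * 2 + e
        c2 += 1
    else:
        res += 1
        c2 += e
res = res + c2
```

e=-2: not %3==0, res = 0+1 = 1; c2=-2
e=3: %3==0, res = 1*2+3 = 5; c2=-1
e=1: not %3==0, res = 5+1 = 6; c2=0
e=6: %3==0, res = 6*2+6 = 18; c2=1
e=-2: not %3==0, res = 18+1 = 19; c2=-1
e=-2: not %3==0, res = 19+1 = 20; c2=-3
e=2: not %3==0, res = 20+1 = 21; c2=-1
e=7: not %3==0, res = 21+1 = 22; c2=6
e=14: not %3==0, res = 22+1 = 23; c2=20
res+c2 = 23+20 = 43

43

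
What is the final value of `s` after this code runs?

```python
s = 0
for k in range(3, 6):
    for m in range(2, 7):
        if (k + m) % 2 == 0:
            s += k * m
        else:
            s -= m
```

k=3,m=2: odd sum, s = 0-2 = -2
k=3,m=3: even sum, s = (-2)+9 = 7
k=3,m=4: odd sum, s = 7-4 = 3
k=3,m=5: even sum, s = 3+15 = 18
k=3,m=6: odd sum, s = 18-6 = 12
k=4,m=2: even sum, s = 12+8 = 20
k=4,m=3: odd sum, s = 20-3 = 17
k=4,m=4: even sum, s = 17+16 = 33
k=4,m=5: odd sum, s = 33-5 = 28
k=4,m=6: even sum, s = 28+24 = 52
k=5,m=2: odd sum, s = 52-2 = 50
k=5,m=3: even sum, s = 50+15 = 65
k=5,m=4: odd sum, s = 65-4 = 61
k=5,m=5: even sum, s = 61+25 = 86
k=5,m=6: odd sum, s = 86-6 = 80

80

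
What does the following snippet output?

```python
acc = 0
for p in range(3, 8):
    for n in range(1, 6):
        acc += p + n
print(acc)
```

p=3,n=1: acc = 0+4 = 4
p=3,n=2: acc = 4+5 = 9
p=3,n=3: acc = 9+6 = 15
p=3,n=4: acc = 15+7 = 22
p=3,n=5: acc = 22+8 = 30
p=4,n=1: acc = 30+5 = 35
p=4,n=2: acc = 35+6 = 41
p=4,n=3: acc = 41+7 = 48
p=4,n=4: acc = 48+8 = 56
p=4,n=5: acc = 56+9 = 65
p=5,n=1: acc = 65+6 = 71
p=5,n=2: acc = 71+7 = 78
p=5,n=3: acc = 78+8 = 86
p=5,n=4: acc = 86+9 = 95
p=5,n=5: acc = 95+10 = 105
p=6,n=1: acc = 105+7 = 112
p=6,n=2: acc = 112+8 = 120
p=6,n=3: acc = 120+9 = 129
p=6,n=4: acc = 129+10 = 139
p=6,n=5: acc = 139+11 = 150
p=7,n=1: acc = 150+8 = 158
p=7,n=2: acc = 158+9 = 167
p=7,n=3: acc = 167+10 = 177
p=7,n=4: acc = 177+11 = 188
p=7,n=5: acc = 188+12 = 200

200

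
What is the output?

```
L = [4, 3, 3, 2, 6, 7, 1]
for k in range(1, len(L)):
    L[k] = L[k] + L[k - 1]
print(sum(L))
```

102

k=1: L[1] = 3+4 = 7 → [4, 7, 3, 2, 6, 7, 1]
k=2: L[2] = 3+7 = 10 → [4, 7, 10, 2, 6, 7, 1]
k=3: L[3] = 2+10 = 12 → [4, 7, 10, 12, 6, 7, 1]
k=4: L[4] = 6+12 = 18 → [4, 7, 10, 12, 18, 7, 1]
k=5: L[5] = 7+18 = 25 → [4, 7, 10, 12, 18, 25, 1]
k=6: L[6] = 1+25 = 26 → [4, 7, 10, 12, 18, 25, 26]
sum = 102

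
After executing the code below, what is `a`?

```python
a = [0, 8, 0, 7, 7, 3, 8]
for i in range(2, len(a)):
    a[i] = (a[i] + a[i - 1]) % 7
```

[0, 8, 1, 1, 1, 4, 5]

i=2: a[2] = (0+8)%7 = 1 → [0, 8, 1, 7, 7, 3, 8]
i=3: a[3] = (7+1)%7 = 1 → [0, 8, 1, 1, 7, 3, 8]
i=4: a[4] = (7+1)%7 = 1 → [0, 8, 1, 1, 1, 3, 8]
i=5: a[5] = (3+1)%7 = 4 → [0, 8, 1, 1, 1, 4, 8]
i=6: a[6] = (8+4)%7 = 5 → [0, 8, 1, 1, 1, 4, 5]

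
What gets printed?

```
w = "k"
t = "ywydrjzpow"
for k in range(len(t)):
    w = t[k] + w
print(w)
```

wopzjrdywyk

k=0: prepend 'y' → 'yk'
k=1: prepend 'w' → 'wyk'
k=2: prepend 'y' → 'ywyk'
k=3: prepend 'd' → 'dywyk'
k=4: prepend 'r' → 'rdywyk'
k=5: prepend 'j' → 'jrdywyk'
k=6: prepend 'z' → 'zjrdywyk'
k=7: prepend 'p' → 'pzjrdywyk'
k=8: prepend 'o' → 'opzjrdywyk'
k=9: prepend 'w' → 'wopzjrdywyk'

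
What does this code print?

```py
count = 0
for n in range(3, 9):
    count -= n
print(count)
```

n=3: count = 0-3 = -3
n=4: count = (-3)-4 = -7
n=5: count = (-7)-5 = -12
n=6: count = (-12)-6 = -18
n=7: count = (-18)-7 = -25
n=8: count = (-25)-8 = -33

-33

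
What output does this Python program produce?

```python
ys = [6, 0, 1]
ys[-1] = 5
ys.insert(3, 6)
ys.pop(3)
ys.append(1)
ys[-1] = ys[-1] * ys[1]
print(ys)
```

[6, 0, 5, 0]

ys[-1] = 5 → [6, 0, 5]
insert 6 at 3 → [6, 0, 5, 6]
pop(3) removes 6 → [6, 0, 5]
append 1 → [6, 0, 5, 1]
ys[-1] = ys[-1]*ys[1] = 1*0 = 0 → [6, 0, 5, 0]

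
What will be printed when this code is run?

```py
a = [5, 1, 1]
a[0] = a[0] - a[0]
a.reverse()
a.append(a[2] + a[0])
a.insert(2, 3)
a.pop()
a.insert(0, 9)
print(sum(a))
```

a[0] = a[0]-a[0] = 5-5 = 0 → [0, 1, 1]
reverse → [1, 1, 0]
append a[2]+a[0] = 0+1 = 1 → [1, 1, 0, 1]
insert 3 at 2 → [1, 1, 3, 0, 1]
pop() removes 1 → [1, 1, 3, 0]
insert 9 at 0 → [9, 1, 1, 3, 0]
sum = 14

14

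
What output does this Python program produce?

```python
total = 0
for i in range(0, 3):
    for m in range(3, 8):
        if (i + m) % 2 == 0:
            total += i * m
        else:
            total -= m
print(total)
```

i=0,m=3: odd sum, total = 0-3 = -3
i=0,m=4: even sum, total = (-3)+0 = -3
i=0,m=5: odd sum, total = (-3)-5 = -8
i=0,m=6: even sum, total = (-8)+0 = -8
i=0,m=7: odd sum, total = (-8)-7 = -15
i=1,m=3: even sum, total = (-15)+3 = -12
i=1,m=4: odd sum, total = (-12)-4 = -16
i=1,m=5: even sum, total = (-16)+5 = -11
i=1,m=6: odd sum, total = (-11)-6 = -17
i=1,m=7: even sum, total = (-17)+7 = -10
i=2,m=3: odd sum, total = (-10)-3 = -13
i=2,m=4: even sum, total = (-13)+8 = -5
i=2,m=5: odd sum, total = (-5)-5 = -10
i=2,m=6: even sum, total = (-10)+12 = 2
i=2,m=7: odd sum, total = 2-7 = -5

-5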